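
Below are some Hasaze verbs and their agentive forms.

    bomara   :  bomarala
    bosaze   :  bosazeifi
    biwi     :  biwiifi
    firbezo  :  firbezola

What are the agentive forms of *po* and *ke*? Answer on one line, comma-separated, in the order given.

The pattern is front/back vowel harmony: -ifi when the last vowel of the stem is a front vowel (*bosaze*, *biwi*); -la when the last vowel of the stem is a back vowel (*bomara*, *firbezo*).
*po* — last vowel /o/ (a back vowel) → -la → *pola*.
*ke*: last vowel = /e/, a front vowel → -ifi → *keifi*.

pola, keifi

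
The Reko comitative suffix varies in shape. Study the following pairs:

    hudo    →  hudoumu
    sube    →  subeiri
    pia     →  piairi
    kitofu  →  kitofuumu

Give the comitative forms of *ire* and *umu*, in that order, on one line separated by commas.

The alternation tracks the last vowel of the stem — -umu when the last vowel of the stem is a rounded vowel (*hudo*, *kitofu*); -iri when the last vowel of the stem is an unrounded vowel (*sube*, *pia*).
*ire* — last vowel /e/ (an unrounded vowel) → -iri → *ireiri*.
The last vowel of *umu* is /u/, which is a rounded vowel, so the suffix is -umu, giving *umuumu*.

ireiri, umuumu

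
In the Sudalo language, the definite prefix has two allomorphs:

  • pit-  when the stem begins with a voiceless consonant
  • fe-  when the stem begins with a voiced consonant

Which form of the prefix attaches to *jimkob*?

fe-

The first consonant of *jimkob* is /j/, which is voiced, so the prefix is fe-.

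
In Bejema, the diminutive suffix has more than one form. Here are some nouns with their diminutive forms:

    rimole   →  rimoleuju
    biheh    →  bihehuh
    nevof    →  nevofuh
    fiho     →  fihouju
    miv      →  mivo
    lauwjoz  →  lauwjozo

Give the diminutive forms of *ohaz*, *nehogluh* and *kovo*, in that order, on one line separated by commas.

ohazo, nehogluhuh, kovouju

The suffix is conditioned by the final sound: -uh when the stem ends in a voiceless consonant (*biheh*, *nevof*); -o when the stem ends in a voiced consonant (*miv*, *lauwjoz*); -uju when the stem ends in a vowel (*rimole*, *fiho*).
The final sound of *ohaz* is /z/, which is a voiced consonant, so the suffix is -o, giving *ohazo*.
The final sound of *nehogluh* is /h/, which is a voiceless consonant, so the suffix is -uh, giving *nehogluhuh*.
Since the final sound of *kovo* is /o/ (a vowel), it takes -uju, giving *kovouju*.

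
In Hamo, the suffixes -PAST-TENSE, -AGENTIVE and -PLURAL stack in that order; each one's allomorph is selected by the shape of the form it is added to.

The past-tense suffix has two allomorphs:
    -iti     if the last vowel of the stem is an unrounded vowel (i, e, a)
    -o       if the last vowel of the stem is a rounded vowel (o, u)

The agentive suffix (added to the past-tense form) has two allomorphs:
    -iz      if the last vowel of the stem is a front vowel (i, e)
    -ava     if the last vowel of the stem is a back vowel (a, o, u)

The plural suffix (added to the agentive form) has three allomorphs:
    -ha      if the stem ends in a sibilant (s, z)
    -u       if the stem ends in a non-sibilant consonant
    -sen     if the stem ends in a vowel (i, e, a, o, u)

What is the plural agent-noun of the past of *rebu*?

*rebu* — last vowel /u/ (a rounded vowel) → -o → *rebuo*.
The past-tense form *rebuo* — last vowel /o/ (a back vowel) → -ava → *rebuoava*.
The final sound of the agentive form *rebuoava* is /a/, which is a vowel, so the plural suffix is -sen, giving *rebuoavasen*.

rebuoavasen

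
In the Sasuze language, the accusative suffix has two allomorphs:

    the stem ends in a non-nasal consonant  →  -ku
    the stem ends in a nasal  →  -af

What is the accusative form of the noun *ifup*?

ifupku

*ifup* — final consonant /p/ (non-nasal) → -ku → *ifupku*.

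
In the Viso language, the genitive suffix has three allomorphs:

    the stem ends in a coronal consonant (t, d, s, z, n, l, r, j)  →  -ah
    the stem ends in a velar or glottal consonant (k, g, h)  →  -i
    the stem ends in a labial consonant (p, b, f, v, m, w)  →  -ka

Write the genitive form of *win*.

winah

*win* — final consonant /n/ (coronal) → -ah → *winah*.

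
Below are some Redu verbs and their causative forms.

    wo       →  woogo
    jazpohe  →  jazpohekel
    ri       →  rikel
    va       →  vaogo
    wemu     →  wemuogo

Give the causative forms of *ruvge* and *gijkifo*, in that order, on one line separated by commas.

The pattern is front/back vowel harmony: -kel when the last vowel of the stem is a front vowel (*jazpohe*, *ri*); -ogo when the last vowel of the stem is a back vowel (*wo*, *va*, *wemu*).
*ruvge* — last vowel /e/ (a front vowel) → -kel → *ruvgekel*.
Since the last vowel of *gijkifo* is /o/ (a back vowel), it takes -ogo, giving *gijkifoogo*.

ruvgekel, gijkifoogo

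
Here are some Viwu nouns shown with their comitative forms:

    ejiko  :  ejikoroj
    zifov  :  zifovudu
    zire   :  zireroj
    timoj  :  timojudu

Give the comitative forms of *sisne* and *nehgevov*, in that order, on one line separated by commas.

sisneroj, nehgevovudu

The pattern is consonant vs. vowel: -udu when the stem ends in a consonant (*zifov*, *timoj*); -roj when the stem ends in a vowel (*ejiko*, *zire*).
*sisne* — final sound /e/ (a vowel) → -roj → *sisneroj*.
The final sound of *nehgevov* is /v/, which is a consonant, so the suffix is -udu, giving *nehgevovudu*.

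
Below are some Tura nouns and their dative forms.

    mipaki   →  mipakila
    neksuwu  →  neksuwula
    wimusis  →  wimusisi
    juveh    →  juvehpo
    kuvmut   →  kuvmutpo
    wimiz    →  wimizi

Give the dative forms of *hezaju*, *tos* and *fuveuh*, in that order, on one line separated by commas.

The alternation tracks the final sound of the stem — -i when the stem ends in a sibilant (*wimusis*, *wimiz*); -po when the stem ends in a non-sibilant consonant (*juveh*, *kuvmut*); -la when the stem ends in a vowel (*mipaki*, *neksuwu*).
*hezaju* — final sound /u/ (a vowel) → -la → *hezajula*.
Since the final sound of *tos* is /s/ (a sibilant), it takes -i, giving *tosi*.
Since the final sound of *fuveuh* is /h/ (a non-sibilant consonant), it takes -po, giving *fuveuhpo*.

hezajula, tosi, fuveuhpo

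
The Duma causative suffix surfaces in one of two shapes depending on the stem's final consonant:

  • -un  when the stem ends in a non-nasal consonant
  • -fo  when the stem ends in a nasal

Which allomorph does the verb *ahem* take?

-fo

*ahem* — final consonant /m/ (a nasal) → -fo.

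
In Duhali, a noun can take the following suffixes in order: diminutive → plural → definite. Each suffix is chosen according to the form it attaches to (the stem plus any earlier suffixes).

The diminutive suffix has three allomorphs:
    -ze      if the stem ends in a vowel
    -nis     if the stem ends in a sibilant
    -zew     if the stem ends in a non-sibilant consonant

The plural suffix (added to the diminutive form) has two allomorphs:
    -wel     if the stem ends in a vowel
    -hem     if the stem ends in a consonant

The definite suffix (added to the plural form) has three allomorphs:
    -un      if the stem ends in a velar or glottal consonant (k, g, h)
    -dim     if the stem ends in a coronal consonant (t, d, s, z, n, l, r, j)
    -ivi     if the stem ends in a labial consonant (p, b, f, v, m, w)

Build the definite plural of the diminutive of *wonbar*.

*wonbar* — final sound /r/ (a non-sibilant consonant) → -zew → *wonbarzew*.
The diminutive form *wonbarzew* — final sound /w/ (a consonant) → -hem → *wonbarzewhem*.
The plural form *wonbarzewhem*: final consonant = /m/, labial → -ivi → *wonbarzewhemivi*.

wonbarzewhemivi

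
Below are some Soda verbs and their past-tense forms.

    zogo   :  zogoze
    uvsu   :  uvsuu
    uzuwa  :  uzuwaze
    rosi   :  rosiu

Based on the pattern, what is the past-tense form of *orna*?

ornaze

The suffix is conditioned by the last vowel: -u when the last vowel of the stem is a high vowel (*uvsu*, *rosi*); -ze when the last vowel of the stem is a non-high vowel (*zogo*, *uzuwa*).
Since the last vowel of *orna* is /a/ (a non-high vowel), it takes -ze, giving *ornaze*.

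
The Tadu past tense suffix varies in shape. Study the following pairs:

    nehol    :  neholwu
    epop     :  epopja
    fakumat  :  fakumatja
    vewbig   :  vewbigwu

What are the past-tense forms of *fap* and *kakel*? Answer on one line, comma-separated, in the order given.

Looking at the final consonant of each stem: -ja when the stem ends in a voiceless consonant (*epop*, *fakumat*); -wu when the stem ends in a voiced consonant (*nehol*, *vewbig*).
*fap*: final consonant = /p/, voiceless → -ja → *fapja*.
The final consonant of *kakel* is /l/, which is voiced, so the suffix is -wu, giving *kakelwu*.

fapja, kakelwu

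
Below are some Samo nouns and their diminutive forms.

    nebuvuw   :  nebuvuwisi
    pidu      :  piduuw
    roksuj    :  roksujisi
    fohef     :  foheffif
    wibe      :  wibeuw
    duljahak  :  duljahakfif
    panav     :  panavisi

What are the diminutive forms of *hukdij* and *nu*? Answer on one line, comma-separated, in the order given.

Looking at the final sound of each stem: -fif when the stem ends in a voiceless consonant (*fohef*, *duljahak*); -isi when the stem ends in a voiced consonant (*nebuvuw*, *roksuj*, *panav*); -uw when the stem ends in a vowel (*pidu*, *wibe*).
*hukdij* — final sound /j/ (a voiced consonant) → -isi → *hukdijisi*.
Since the final sound of *nu* is /u/ (a vowel), it takes -uw, giving *nuuw*.

hukdijisi, nuuw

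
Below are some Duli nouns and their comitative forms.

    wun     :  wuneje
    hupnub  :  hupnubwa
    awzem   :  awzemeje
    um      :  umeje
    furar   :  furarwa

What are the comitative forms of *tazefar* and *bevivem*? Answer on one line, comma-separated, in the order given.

tazefarwa, bevivemeje

The pattern is nasality of the final consonant: -eje when the stem ends in a nasal (*wun*, *awzem*, *um*); -wa when the stem ends in a non-nasal consonant (*hupnub*, *furar*).
The final consonant of *tazefar* is /r/, which is non-nasal, so the suffix is -wa, giving *tazefarwa*.
The final consonant of *bevivem* is /m/, which is a nasal, so the suffix is -eje, giving *bevivemeje*.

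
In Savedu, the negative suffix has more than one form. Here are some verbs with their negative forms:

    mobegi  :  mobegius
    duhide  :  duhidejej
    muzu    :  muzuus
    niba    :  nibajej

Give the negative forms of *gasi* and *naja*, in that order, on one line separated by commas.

gasius, najajej

The suffix is conditioned by the last vowel: -us when the last vowel of the stem is a high vowel (*mobegi*, *muzu*); -jej when the last vowel of the stem is a non-high vowel (*duhide*, *niba*).
Since the last vowel of *gasi* is /i/ (a high vowel), it takes -us, giving *gasius*.
Since the last vowel of *naja* is /a/ (a non-high vowel), it takes -jej, giving *najajej*.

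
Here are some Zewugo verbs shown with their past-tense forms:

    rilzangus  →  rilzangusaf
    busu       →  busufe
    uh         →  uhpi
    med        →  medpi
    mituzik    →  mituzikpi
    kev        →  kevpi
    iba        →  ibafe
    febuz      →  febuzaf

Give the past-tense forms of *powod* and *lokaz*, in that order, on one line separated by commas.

powodpi, lokazaf

The suffix is conditioned by the final sound: -af when the stem ends in a sibilant (*rilzangus*, *febuz*); -pi when the stem ends in a non-sibilant consonant (*uh*, *med*, *mituzik*, *kev*); -fe when the stem ends in a vowel (*busu*, *iba*).
*powod*: final sound = /d/, a non-sibilant consonant → -pi → *powodpi*.
The final sound of *lokaz* is /z/, which is a sibilant, so the suffix is -af, giving *lokazaf*.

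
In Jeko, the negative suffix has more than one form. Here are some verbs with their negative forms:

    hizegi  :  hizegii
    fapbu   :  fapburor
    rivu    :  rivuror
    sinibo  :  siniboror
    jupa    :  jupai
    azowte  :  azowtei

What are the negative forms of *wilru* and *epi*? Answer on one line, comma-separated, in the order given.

wilruror, epii

Looking at the last vowel of each stem: -ror when the last vowel of the stem is a rounded vowel (*fapbu*, *rivu*, *sinibo*); -i when the last vowel of the stem is an unrounded vowel (*hizegi*, *jupa*, *azowte*).
The last vowel of *wilru* is /u/, which is a rounded vowel, so the suffix is -ror, giving *wilruror*.
The last vowel of *epi* is /i/, which is an unrounded vowel, so the suffix is -i, giving *epii*.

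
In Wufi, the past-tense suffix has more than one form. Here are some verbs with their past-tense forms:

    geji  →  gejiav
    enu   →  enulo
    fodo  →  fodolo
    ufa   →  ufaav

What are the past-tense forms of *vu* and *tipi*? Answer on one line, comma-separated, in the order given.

vulo, tipiav

Looking at the last vowel of each stem: -lo when the last vowel of the stem is a rounded vowel (*enu*, *fodo*); -av when the last vowel of the stem is an unrounded vowel (*geji*, *ufa*).
Since the last vowel of *vu* is /u/ (a rounded vowel), it takes -lo, giving *vulo*.
The last vowel of *tipi* is /i/, which is an unrounded vowel, so the suffix is -av, giving *tipiav*.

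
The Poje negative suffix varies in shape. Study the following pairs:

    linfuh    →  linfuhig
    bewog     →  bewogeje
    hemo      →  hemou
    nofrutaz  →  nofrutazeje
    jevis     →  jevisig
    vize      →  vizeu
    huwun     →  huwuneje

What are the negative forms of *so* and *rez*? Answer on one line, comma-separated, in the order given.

The pattern is voicing of the final sound: -ig when the stem ends in a voiceless consonant (*linfuh*, *jevis*); -eje when the stem ends in a voiced consonant (*bewog*, *nofrutaz*, *huwun*); -u when the stem ends in a vowel (*hemo*, *vize*).
The final sound of *so* is /o/, which is a vowel, so the suffix is -u, giving *sou*.
The final sound of *rez* is /z/, which is a voiced consonant, so the suffix is -eje, giving *rezeje*.

sou, rezeje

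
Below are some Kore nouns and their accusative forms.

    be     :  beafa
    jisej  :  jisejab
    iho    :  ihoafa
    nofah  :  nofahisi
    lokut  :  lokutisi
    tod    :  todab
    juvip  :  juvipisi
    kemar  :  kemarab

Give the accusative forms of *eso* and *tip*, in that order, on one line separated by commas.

Looking at the final sound of each stem: -isi when the stem ends in a voiceless consonant (*nofah*, *lokut*, *juvip*); -ab when the stem ends in a voiced consonant (*jisej*, *tod*, *kemar*); -afa when the stem ends in a vowel (*be*, *iho*).
The final sound of *eso* is /o/, which is a vowel, so the suffix is -afa, giving *esoafa*.
*tip* — final sound /p/ (a voiceless consonant) → -isi → *tipisi*.

esoafa, tipisi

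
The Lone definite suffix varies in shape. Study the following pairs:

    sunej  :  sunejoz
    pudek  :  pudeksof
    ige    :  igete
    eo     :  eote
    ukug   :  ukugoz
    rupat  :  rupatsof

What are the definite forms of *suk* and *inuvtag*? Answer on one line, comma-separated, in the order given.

suksof, inuvtagoz

The alternation tracks the final sound of the stem — -sof when the stem ends in a voiceless consonant (*pudek*, *rupat*); -oz when the stem ends in a voiced consonant (*sunej*, *ukug*); -te when the stem ends in a vowel (*ige*, *eo*).
*suk* — final sound /k/ (a voiceless consonant) → -sof → *suksof*.
The final sound of *inuvtag* is /g/, which is a voiced consonant, so the suffix is -oz, giving *inuvtagoz*.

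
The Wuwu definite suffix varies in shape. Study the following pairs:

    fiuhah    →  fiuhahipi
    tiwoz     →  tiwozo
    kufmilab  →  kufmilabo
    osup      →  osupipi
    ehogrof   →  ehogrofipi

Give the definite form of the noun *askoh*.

askohipi

The suffix is conditioned by the final consonant: -ipi when the stem ends in a voiceless consonant (*fiuhah*, *osup*, *ehogrof*); -o when the stem ends in a voiced consonant (*tiwoz*, *kufmilab*).
*askoh*: final consonant = /h/, voiceless → -ipi → *askohipi*.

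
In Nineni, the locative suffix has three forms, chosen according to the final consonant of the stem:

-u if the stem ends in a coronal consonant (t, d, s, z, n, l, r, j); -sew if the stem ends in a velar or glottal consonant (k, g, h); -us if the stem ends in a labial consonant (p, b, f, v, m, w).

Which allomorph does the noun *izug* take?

*izug*: final consonant = /g/, velar/glottal → -sew.

-sew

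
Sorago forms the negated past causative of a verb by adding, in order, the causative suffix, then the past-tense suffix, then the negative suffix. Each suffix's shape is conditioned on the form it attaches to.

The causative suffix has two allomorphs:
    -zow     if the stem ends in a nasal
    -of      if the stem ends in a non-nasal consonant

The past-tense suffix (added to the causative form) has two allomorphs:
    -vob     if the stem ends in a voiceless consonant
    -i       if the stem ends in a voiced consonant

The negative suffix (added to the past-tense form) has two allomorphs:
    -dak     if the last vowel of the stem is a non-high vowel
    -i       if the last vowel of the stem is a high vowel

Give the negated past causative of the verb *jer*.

jerofvobdak

*jer*: final consonant = /r/, non-nasal → -of → *jerof*.
Since the final consonant of the causative form *jerof* is /f/ (voiceless), it takes -vob, giving *jerofvob*.
Since the last vowel of the past-tense form *jerofvob* is /o/ (a non-high vowel), it takes -dak, giving *jerofvobdak*.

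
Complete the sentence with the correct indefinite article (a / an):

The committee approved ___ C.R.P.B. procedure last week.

a

The indefinite article is chosen by the initial *sound* of the following word, not its spelling.
The initialism *C.R.P.B.* is read letter by letter; the first letter, C, is pronounced /siː/, which begins with a consonant sound.
So the article is *a*: The committee approved a C.R.P.B. procedure last week.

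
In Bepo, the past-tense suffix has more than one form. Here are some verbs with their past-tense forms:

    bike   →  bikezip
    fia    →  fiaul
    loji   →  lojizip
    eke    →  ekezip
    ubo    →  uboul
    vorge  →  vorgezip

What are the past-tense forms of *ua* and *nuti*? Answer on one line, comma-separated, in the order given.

Looking at the last vowel of each stem: -zip when the last vowel of the stem is a front vowel (*bike*, *loji*, *eke*, *vorge*); -ul when the last vowel of the stem is a back vowel (*fia*, *ubo*).
The last vowel of *ua* is /a/, which is a back vowel, so the suffix is -ul, giving *uaul*.
The last vowel of *nuti* is /i/, which is a front vowel, so the suffix is -zip, giving *nutizip*.

uaul, nutizip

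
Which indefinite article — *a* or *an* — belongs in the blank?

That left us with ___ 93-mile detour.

The indefinite article is chosen by the initial *sound* of the following word, not its spelling.
The number *93* is spoken "ninety-…", beginning with /ˈnaɪnti/ — a consonant sound.
So the article is *a*: That left us with a 93-mile detour.

a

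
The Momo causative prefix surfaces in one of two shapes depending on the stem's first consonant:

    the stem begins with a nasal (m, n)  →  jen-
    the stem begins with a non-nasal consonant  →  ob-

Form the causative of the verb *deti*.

*deti*: first consonant = /d/, non-nasal → ob- → *obdeti*.

obdeti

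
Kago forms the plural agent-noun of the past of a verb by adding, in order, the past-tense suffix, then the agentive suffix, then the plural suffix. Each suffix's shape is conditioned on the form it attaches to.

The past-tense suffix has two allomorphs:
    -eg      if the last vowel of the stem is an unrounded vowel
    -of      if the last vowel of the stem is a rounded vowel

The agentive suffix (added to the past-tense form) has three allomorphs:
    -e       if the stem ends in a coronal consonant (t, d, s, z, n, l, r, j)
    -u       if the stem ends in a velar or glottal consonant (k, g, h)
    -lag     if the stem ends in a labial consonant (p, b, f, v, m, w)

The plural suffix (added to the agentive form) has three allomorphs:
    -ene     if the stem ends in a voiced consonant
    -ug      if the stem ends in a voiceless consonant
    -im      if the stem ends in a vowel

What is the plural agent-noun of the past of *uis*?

Since the last vowel of *uis* is /i/ (an unrounded vowel), it takes -eg, giving *uiseg*.
The final consonant of the past-tense form *uiseg* is /g/, which is velar/glottal, so the agentive suffix is -u, giving *uisegu*.
The agentive form *uisegu* — final sound /u/ (a vowel) → -im → *uiseguim*.

uiseguim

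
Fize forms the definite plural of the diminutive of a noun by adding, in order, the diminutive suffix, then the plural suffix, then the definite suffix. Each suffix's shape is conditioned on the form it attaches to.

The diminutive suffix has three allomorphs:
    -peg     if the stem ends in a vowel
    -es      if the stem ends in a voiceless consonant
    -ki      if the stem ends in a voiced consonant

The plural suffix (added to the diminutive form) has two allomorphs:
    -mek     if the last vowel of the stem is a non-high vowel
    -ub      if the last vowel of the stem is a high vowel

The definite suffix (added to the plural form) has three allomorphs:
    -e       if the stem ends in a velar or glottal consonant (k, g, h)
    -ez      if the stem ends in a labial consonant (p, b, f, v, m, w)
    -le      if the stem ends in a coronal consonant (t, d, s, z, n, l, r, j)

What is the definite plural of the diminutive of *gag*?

Since the final sound of *gag* is /g/ (a voiced consonant), it takes -ki, giving *gagki*.
The diminutive form *gagki*: last vowel = /i/, a high vowel → -ub → *gagkiub*.
The plural form *gagkiub* — final consonant /b/ (labial) → -ez → *gagkiubez*.

gagkiubez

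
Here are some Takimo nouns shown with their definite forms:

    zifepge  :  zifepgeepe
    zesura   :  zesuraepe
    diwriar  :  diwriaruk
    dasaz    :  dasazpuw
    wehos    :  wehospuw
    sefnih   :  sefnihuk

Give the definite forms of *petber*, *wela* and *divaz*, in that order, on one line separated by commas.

The pattern is sibilance of the final sound: -puw when the stem ends in a sibilant (*dasaz*, *wehos*); -uk when the stem ends in a non-sibilant consonant (*diwriar*, *sefnih*); -epe when the stem ends in a vowel (*zifepge*, *zesura*).
*petber* — final sound /r/ (a non-sibilant consonant) → -uk → *petberuk*.
*wela*: final sound = /a/, a vowel → -epe → *welaepe*.
Since the final sound of *divaz* is /z/ (a sibilant), it takes -puw, giving *divazpuw*.

petberuk, welaepe, divazpuw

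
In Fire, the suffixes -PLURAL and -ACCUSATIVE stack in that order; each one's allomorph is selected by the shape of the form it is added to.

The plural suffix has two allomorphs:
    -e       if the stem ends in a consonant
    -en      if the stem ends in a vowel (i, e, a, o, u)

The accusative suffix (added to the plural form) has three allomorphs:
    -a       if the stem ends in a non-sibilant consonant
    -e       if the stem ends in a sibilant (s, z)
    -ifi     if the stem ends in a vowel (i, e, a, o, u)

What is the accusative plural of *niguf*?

nigufeifi

The final sound of *niguf* is /f/, which is a consonant, so the plural suffix is -e, giving *nigufe*.
The plural form *nigufe* — final sound /e/ (a vowel) → -ifi → *nigufeifi*.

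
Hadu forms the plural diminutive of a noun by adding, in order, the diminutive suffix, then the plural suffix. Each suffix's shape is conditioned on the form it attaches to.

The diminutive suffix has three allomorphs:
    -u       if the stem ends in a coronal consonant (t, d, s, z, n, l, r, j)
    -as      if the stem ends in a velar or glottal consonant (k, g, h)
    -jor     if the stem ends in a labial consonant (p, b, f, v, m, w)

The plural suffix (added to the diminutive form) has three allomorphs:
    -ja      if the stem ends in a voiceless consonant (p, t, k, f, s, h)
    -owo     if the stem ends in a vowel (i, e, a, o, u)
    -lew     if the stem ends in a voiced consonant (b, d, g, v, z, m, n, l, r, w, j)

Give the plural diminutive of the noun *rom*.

romjorlew

*rom* — final consonant /m/ (labial) → -jor → *romjor*.
The diminutive form *romjor* — final sound /r/ (a voiced consonant) → -lew → *romjorlew*.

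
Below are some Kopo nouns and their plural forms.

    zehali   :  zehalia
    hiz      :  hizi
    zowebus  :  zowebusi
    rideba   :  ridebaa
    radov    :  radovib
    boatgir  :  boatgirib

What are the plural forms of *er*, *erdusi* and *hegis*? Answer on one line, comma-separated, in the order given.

erib, erdusia, hegisi

The alternation tracks the final sound of the stem — -i when the stem ends in a sibilant (*hiz*, *zowebus*); -ib when the stem ends in a non-sibilant consonant (*radov*, *boatgir*); -a when the stem ends in a vowel (*zehali*, *rideba*).
*er*: final sound = /r/, a non-sibilant consonant → -ib → *erib*.
*erdusi*: final sound = /i/, a vowel → -a → *erdusia*.
*hegis* — final sound /s/ (a sibilant) → -i → *hegisi*.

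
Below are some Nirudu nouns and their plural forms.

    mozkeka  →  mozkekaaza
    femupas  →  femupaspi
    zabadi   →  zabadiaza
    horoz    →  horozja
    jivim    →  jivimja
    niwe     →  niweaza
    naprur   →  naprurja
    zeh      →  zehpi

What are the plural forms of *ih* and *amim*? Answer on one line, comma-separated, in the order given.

ihpi, amimja

The pattern is voicing of the final sound: -pi when the stem ends in a voiceless consonant (*femupas*, *zeh*); -ja when the stem ends in a voiced consonant (*horoz*, *jivim*, *naprur*); -aza when the stem ends in a vowel (*mozkeka*, *zabadi*, *niwe*).
*ih*: final sound = /h/, a voiceless consonant → -pi → *ihpi*.
*amim*: final sound = /m/, a voiced consonant → -ja → *amimja*.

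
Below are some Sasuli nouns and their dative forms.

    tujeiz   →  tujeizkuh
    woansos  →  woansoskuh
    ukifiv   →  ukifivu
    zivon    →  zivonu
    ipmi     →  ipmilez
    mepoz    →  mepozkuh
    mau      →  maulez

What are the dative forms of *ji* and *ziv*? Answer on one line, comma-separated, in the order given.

Looking at the final sound of each stem: -kuh when the stem ends in a sibilant (*tujeiz*, *woansos*, *mepoz*); -u when the stem ends in a non-sibilant consonant (*ukifiv*, *zivon*); -lez when the stem ends in a vowel (*ipmi*, *mau*).
*ji* — final sound /i/ (a vowel) → -lez → *jilez*.
The final sound of *ziv* is /v/, which is a non-sibilant consonant, so the suffix is -u, giving *zivu*.

jilez, zivu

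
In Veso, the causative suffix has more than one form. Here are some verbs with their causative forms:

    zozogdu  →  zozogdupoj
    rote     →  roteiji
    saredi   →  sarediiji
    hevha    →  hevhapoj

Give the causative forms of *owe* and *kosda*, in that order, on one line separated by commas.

The pattern is front/back vowel harmony: -iji when the last vowel of the stem is a front vowel (*rote*, *saredi*); -poj when the last vowel of the stem is a back vowel (*zozogdu*, *hevha*).
The last vowel of *owe* is /e/, which is a front vowel, so the suffix is -iji, giving *oweiji*.
*kosda* — last vowel /a/ (a back vowel) → -poj → *kosdapoj*.

oweiji, kosdapoj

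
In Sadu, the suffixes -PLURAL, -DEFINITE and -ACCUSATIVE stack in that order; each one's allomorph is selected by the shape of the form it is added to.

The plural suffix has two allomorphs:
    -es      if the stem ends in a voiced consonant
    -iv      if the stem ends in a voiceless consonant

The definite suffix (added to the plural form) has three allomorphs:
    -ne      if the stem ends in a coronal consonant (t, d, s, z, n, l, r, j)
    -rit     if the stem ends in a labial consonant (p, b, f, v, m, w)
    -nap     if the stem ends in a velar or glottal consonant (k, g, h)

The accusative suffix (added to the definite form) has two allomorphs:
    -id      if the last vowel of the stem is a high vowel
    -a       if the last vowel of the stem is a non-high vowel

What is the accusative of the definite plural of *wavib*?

wavibesnea

The final consonant of *wavib* is /b/, which is voiced, so the plural suffix is -es, giving *wavibes*.
Since the final consonant of the plural form *wavibes* is /s/ (coronal), it takes -ne, giving *wavibesne*.
The definite form *wavibesne*: last vowel = /e/, a non-high vowel → -a → *wavibesnea*.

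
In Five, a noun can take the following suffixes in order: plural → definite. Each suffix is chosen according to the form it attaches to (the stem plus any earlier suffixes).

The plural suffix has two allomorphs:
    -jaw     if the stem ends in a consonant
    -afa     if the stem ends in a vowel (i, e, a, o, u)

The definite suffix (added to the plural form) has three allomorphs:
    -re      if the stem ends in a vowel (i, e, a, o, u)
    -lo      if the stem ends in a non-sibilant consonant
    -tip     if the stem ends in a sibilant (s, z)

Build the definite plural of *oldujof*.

oldujofjawlo

Since the final sound of *oldujof* is /f/ (a consonant), it takes -jaw, giving *oldujofjaw*.
The plural form *oldujofjaw*: final sound = /w/, a non-sibilant consonant → -lo → *oldujofjawlo*.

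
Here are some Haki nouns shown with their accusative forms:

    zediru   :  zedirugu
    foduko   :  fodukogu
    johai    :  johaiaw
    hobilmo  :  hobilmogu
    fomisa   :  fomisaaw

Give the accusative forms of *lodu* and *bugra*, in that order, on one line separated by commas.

lodugu, bugraaw

Looking at the last vowel of each stem: -gu when the last vowel of the stem is a rounded vowel (*zediru*, *foduko*, *hobilmo*); -aw when the last vowel of the stem is an unrounded vowel (*johai*, *fomisa*).
Since the last vowel of *lodu* is /u/ (a rounded vowel), it takes -gu, giving *lodugu*.
*bugra* — last vowel /a/ (an unrounded vowel) → -aw → *bugraaw*.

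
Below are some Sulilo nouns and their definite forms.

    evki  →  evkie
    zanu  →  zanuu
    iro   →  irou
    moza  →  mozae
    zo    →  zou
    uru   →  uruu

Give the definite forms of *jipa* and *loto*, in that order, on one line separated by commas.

The pattern is rounding harmony: -u when the last vowel of the stem is a rounded vowel (*zanu*, *iro*, *zo*, *uru*); -e when the last vowel of the stem is an unrounded vowel (*evki*, *moza*).
*jipa*: last vowel = /a/, an unrounded vowel → -e → *jipae*.
*loto* — last vowel /o/ (a rounded vowel) → -u → *lotou*.

jipae, lotou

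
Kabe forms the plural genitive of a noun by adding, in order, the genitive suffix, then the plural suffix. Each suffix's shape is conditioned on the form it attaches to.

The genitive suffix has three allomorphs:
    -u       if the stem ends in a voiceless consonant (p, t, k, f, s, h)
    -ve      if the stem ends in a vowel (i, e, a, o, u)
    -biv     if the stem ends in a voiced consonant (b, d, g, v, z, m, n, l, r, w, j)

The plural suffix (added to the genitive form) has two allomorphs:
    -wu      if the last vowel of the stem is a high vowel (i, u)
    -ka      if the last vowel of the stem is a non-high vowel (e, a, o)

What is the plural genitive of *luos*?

*luos* — final sound /s/ (a voiceless consonant) → -u → *luosu*.
The last vowel of the genitive form *luosu* is /u/, which is a high vowel, so the plural suffix is -wu, giving *luosuwu*.

luosuwu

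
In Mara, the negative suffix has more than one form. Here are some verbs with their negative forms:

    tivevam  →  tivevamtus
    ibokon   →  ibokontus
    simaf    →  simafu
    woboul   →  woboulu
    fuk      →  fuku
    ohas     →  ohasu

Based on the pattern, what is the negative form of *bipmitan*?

The pattern is nasality of the final consonant: -tus when the stem ends in a nasal (*tivevam*, *ibokon*); -u when the stem ends in a non-nasal consonant (*simaf*, *woboul*, *fuk*, *ohas*).
The final consonant of *bipmitan* is /n/, which is a nasal, so the suffix is -tus, giving *bipmitantus*.

bipmitantus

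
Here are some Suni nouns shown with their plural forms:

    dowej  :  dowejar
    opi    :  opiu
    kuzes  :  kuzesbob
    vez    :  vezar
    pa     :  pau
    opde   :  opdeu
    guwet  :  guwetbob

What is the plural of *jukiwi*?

jukiwiu

The alternation tracks the final sound of the stem — -bob when the stem ends in a voiceless consonant (*kuzes*, *guwet*); -ar when the stem ends in a voiced consonant (*dowej*, *vez*); -u when the stem ends in a vowel (*opi*, *pa*, *opde*).
*jukiwi* — final sound /i/ (a vowel) → -u → *jukiwiu*.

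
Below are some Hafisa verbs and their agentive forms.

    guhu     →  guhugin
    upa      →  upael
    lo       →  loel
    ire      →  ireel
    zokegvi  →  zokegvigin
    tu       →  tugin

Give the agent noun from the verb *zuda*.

zudael

The pattern is height harmony: -gin when the last vowel of the stem is a high vowel (*guhu*, *zokegvi*, *tu*); -el when the last vowel of the stem is a non-high vowel (*upa*, *lo*, *ire*).
Since the last vowel of *zuda* is /a/ (a non-high vowel), it takes -el, giving *zudael*.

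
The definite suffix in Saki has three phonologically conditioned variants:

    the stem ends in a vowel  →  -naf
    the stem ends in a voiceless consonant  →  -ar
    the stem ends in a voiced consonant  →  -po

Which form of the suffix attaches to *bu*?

-naf

The final sound of *bu* is /u/, which is a vowel, so the suffix is -naf.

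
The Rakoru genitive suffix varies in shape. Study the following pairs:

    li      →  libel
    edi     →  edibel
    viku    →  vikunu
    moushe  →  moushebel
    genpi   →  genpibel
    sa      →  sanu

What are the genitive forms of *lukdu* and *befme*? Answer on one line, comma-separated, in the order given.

Looking at the last vowel of each stem: -bel when the last vowel of the stem is a front vowel (*li*, *edi*, *moushe*, *genpi*); -nu when the last vowel of the stem is a back vowel (*viku*, *sa*).
Since the last vowel of *lukdu* is /u/ (a back vowel), it takes -nu, giving *lukdunu*.
The last vowel of *befme* is /e/, which is a front vowel, so the suffix is -bel, giving *befmebel*.

lukdunu, befmebel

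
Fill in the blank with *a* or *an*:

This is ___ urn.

an

The indefinite article is chosen by the initial *sound* of the following word, not its spelling.
*urn* begins with the sound /ɜr/ (u pronounced /ɜr/) — a vowel sound.
So the article is *an*: This is an urn.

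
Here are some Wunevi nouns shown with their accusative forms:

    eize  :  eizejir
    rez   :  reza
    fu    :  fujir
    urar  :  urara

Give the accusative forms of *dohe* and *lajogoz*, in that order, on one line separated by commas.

dohejir, lajogoza

The suffix is conditioned by the final sound: -a when the stem ends in a consonant (*rez*, *urar*); -jir when the stem ends in a vowel (*eize*, *fu*).
Since the final sound of *dohe* is /e/ (a vowel), it takes -jir, giving *dohejir*.
Since the final sound of *lajogoz* is /z/ (a consonant), it takes -a, giving *lajogoza*.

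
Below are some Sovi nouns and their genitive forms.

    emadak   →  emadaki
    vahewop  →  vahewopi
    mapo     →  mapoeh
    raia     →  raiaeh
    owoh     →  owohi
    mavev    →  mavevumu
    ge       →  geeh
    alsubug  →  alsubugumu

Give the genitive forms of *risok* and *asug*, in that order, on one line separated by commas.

risoki, asugumu

The alternation tracks the final sound of the stem — -i when the stem ends in a voiceless consonant (*emadak*, *vahewop*, *owoh*); -umu when the stem ends in a voiced consonant (*mavev*, *alsubug*); -eh when the stem ends in a vowel (*mapo*, *raia*, *ge*).
Since the final sound of *risok* is /k/ (a voiceless consonant), it takes -i, giving *risoki*.
*asug* — final sound /g/ (a voiced consonant) → -umu → *asugumu*.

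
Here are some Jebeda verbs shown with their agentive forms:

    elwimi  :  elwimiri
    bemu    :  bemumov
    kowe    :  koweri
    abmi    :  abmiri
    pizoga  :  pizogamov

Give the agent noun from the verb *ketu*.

ketumov

Looking at the last vowel of each stem: -ri when the last vowel of the stem is a front vowel (*elwimi*, *kowe*, *abmi*); -mov when the last vowel of the stem is a back vowel (*bemu*, *pizoga*).
*ketu*: last vowel = /u/, a back vowel → -mov → *ketumov*.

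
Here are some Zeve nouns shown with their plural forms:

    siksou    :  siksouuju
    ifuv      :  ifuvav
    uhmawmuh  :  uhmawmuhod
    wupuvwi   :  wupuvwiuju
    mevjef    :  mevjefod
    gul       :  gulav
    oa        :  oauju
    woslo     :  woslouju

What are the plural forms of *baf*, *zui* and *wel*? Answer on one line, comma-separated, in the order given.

Looking at the final sound of each stem: -od when the stem ends in a voiceless consonant (*uhmawmuh*, *mevjef*); -av when the stem ends in a voiced consonant (*ifuv*, *gul*); -uju when the stem ends in a vowel (*siksou*, *wupuvwi*, *oa*, *woslo*).
The final sound of *baf* is /f/, which is a voiceless consonant, so the suffix is -od, giving *bafod*.
Since the final sound of *zui* is /i/ (a vowel), it takes -uju, giving *zuiuju*.
*wel* — final sound /l/ (a voiced consonant) → -av → *welav*.

bafod, zuiuju, welav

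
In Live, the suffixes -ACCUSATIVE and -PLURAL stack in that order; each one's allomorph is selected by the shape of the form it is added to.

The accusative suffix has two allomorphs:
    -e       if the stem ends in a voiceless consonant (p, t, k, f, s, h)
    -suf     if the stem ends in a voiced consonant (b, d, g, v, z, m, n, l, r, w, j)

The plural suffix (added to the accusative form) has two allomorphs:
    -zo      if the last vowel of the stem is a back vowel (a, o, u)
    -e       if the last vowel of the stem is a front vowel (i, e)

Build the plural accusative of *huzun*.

huzunsufzo

Since the final consonant of *huzun* is /n/ (voiced), it takes -suf, giving *huzunsuf*.
The last vowel of the accusative form *huzunsuf* is /u/, which is a back vowel, so the plural suffix is -zo, giving *huzunsufzo*.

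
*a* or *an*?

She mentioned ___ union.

a

The indefinite article is chosen by the initial *sound* of the following word, not its spelling.
*union* begins with the sound /juː/ (u pronounced /juː/) — a consonant sound.
So the article is *a*: She mentioned a union.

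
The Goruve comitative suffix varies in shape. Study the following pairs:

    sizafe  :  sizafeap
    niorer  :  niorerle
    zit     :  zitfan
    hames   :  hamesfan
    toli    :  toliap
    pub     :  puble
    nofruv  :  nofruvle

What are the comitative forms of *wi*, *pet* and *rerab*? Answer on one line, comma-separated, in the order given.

wiap, petfan, rerable

The pattern is voicing of the final sound: -fan when the stem ends in a voiceless consonant (*zit*, *hames*); -le when the stem ends in a voiced consonant (*niorer*, *pub*, *nofruv*); -ap when the stem ends in a vowel (*sizafe*, *toli*).
The final sound of *wi* is /i/, which is a vowel, so the suffix is -ap, giving *wiap*.
The final sound of *pet* is /t/, which is a voiceless consonant, so the suffix is -fan, giving *petfan*.
*rerab* — final sound /b/ (a voiced consonant) → -le → *rerable*.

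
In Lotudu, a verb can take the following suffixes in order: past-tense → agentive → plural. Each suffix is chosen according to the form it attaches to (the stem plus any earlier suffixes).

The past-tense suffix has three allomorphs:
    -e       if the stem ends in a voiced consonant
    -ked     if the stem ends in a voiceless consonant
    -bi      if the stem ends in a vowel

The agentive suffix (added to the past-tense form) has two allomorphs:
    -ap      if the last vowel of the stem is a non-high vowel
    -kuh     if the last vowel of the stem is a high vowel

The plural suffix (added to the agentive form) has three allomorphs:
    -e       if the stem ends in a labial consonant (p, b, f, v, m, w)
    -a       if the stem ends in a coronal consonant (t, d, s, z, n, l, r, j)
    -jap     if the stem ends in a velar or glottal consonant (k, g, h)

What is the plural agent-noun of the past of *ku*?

kubikuhjap

Since the final sound of *ku* is /u/ (a vowel), it takes -bi, giving *kubi*.
The last vowel of the past-tense form *kubi* is /i/, which is a high vowel, so the agentive suffix is -kuh, giving *kubikuh*.
The agentive form *kubikuh*: final consonant = /h/, velar/glottal → -jap → *kubikuhjap*.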